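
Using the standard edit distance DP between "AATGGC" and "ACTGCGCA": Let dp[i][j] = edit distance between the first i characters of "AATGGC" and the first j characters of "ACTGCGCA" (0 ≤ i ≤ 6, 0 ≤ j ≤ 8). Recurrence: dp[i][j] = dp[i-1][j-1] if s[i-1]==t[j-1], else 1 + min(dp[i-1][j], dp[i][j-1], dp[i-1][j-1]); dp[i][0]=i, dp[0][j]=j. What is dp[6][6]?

   ''  A  C  T  G  C  G  C  A
''  0  1  2  3  4  5  6  7  8
 A  1  0  1  2  3  4  5  6  7
 A  2  1  1  2  3  4  5  6  6
 T  3  2  2  1  2  3  4  5  6
 G  4  3  3  2  1  2  3  4  5
 G  5  4  4  3  2  2  2  3  4
 C  6  5  4  4  3  2  3  2  3

3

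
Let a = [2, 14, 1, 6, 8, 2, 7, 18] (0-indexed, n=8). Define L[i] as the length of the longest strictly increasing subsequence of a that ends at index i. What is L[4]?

   i    0    1    2    3    4    5    6    7
a[i]    2   14    1    6    8    2    7   18
L[i]    1    2    1    2    3    2    3    4

3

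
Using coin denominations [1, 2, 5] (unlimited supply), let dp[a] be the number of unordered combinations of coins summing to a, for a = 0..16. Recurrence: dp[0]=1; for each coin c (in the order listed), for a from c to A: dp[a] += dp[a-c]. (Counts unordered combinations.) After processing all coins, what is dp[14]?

16

after  coin     0     1     2     3     4     5     6     7     8     9    10    11    12    13    14    15    16
          1     1     1     1     1     1     1     1     1     1     1     1     1     1     1     1     1     1
          2     1     1     2     2     3     3     4     4     5     5     6     6     7     7     8     8     9
          5     1     1     2     2     3     4     5     6     7     8    10    11    13    14    16    18    20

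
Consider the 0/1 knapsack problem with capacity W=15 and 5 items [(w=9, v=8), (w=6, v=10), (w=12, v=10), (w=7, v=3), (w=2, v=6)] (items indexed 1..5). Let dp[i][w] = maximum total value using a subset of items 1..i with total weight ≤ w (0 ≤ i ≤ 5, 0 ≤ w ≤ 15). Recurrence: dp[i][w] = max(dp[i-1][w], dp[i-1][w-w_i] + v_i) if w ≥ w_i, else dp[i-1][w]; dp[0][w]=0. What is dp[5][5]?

i\w   0   1   2   3   4   5   6   7   8   9  10  11  12  13  14  15
  0   0   0   0   0   0   0   0   0   0   0   0   0   0   0   0   0
  1   0   0   0   0   0   0   0   0   0   8   8   8   8   8   8   8
  2   0   0   0   0   0   0  10  10  10  10  10  10  10  10  10  18
  3   0   0   0   0   0   0  10  10  10  10  10  10  10  10  10  18
  4   0   0   0   0   0   0  10  10  10  10  10  10  10  13  13  18
  5   0   0   6   6   6   6  10  10  16  16  16  16  16  16  16  19

6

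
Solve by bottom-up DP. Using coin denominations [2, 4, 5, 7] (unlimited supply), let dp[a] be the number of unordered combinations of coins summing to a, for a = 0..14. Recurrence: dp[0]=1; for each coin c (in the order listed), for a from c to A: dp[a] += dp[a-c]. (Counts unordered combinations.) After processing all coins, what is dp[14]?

after  coin     0     1     2     3     4     5     6     7     8     9    10    11    12    13    14
          2     1     0     1     0     1     0     1     0     1     0     1     0     1     0     1
          4     1     0     1     0     2     0     2     0     3     0     3     0     4     0     4
          5     1     0     1     0     2     1     2     1     3     2     4     2     5     3     6
          7     1     0     1     0     2     1     2     2     3     3     4     4     6     5     8

8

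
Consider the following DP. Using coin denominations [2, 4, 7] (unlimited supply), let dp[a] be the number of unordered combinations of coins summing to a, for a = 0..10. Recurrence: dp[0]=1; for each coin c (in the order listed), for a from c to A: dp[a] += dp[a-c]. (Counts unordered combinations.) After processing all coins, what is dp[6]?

2

after  coin     0     1     2     3     4     5     6     7     8     9    10
          2     1     0     1     0     1     0     1     0     1     0     1
          4     1     0     1     0     2     0     2     0     3     0     3
          7     1     0     1     0     2     0     2     1     3     1     3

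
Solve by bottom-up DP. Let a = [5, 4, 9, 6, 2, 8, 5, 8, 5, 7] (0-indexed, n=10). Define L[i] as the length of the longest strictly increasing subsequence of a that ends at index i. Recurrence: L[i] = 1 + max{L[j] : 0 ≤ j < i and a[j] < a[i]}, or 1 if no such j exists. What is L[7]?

   i    0    1    2    3    4    5    6    7    8    9
a[i]    5    4    9    6    2    8    5    8    5    7
L[i]    1    1    2    2    1    3    2    3    2    3

3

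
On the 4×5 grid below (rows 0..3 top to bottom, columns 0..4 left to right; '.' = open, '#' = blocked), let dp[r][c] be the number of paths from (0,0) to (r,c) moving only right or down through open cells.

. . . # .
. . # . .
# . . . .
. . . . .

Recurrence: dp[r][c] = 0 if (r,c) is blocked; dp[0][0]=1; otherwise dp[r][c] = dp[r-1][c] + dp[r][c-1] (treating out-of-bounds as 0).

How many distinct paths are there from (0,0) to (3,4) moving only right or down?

r\c   0   1   2   3   4
  0   1   1   1   0   0
  1   1   2   0   0   0
  2   0   2   2   2   2
  3   0   2   4   6   8

8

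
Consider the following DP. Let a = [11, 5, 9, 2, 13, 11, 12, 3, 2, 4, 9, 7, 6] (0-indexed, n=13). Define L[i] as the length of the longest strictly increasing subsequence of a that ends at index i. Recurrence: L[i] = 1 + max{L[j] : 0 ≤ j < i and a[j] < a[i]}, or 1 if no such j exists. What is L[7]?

   i    0    1    2    3    4    5    6    7    8    9   10   11   12
a[i]   11    5    9    2   13   11   12    3    2    4    9    7    6
L[i]    1    1    2    1    3    3    4    2    1    3    4    4    4

2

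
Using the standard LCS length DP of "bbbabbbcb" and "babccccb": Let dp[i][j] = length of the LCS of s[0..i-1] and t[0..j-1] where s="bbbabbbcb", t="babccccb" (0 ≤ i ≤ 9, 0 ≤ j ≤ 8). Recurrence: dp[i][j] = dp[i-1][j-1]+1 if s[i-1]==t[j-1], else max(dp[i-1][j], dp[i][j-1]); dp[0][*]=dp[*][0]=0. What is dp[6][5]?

   ''  b  a  b  c  c  c  c  b
''  0  0  0  0  0  0  0  0  0
 b  0  1  1  1  1  1  1  1  1
 b  0  1  1  2  2  2  2  2  2
 b  0  1  1  2  2  2  2  2  3
 a  0  1  2  2  2  2  2  2  3
 b  0  1  2  3  3  3  3  3  3
 b  0  1  2  3  3  3  3  3  4
 b  0  1  2  3  3  3  3  3  4
 c  0  1  2  3  4  4  4  4  4
 b  0  1  2  3  4  4  4  4  5

3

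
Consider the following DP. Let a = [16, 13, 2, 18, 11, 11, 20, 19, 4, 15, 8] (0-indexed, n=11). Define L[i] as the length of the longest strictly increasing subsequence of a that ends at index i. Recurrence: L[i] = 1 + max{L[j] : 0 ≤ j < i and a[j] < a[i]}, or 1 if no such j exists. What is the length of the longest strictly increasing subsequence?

   i    0    1    2    3    4    5    6    7    8    9   10
a[i]   16   13    2   18   11   11   20   19    4   15    8
L[i]    1    1    1    2    2    2    3    3    2    3    3

3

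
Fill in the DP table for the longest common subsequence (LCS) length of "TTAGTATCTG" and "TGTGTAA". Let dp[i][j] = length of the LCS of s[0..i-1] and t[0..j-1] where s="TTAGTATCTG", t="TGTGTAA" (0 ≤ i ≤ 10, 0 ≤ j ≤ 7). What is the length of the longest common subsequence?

   ''  T  G  T  G  T  A  A
''  0  0  0  0  0  0  0  0
 T  0  1  1  1  1  1  1  1
 T  0  1  1  2  2  2  2  2
 A  0  1  1  2  2  2  3  3
 G  0  1  2  2  3  3  3  3
 T  0  1  2  3  3  4  4  4
 A  0  1  2  3  3  4  5  5
 T  0  1  2  3  3  4  5  5
 C  0  1  2  3  3  4  5  5
 T  0  1  2  3  3  4  5  5
 G  0  1  2  3  4  4  5  5

5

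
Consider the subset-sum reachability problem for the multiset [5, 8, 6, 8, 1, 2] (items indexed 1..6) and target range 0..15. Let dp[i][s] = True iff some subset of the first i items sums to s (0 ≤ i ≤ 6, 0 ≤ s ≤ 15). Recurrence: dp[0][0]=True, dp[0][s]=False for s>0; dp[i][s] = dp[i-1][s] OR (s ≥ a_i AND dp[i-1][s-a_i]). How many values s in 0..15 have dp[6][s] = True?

15

i\s   0   1   2   3   4   5   6   7   8   9  10  11  12  13  14  15
  0   T   F   F   F   F   F   F   F   F   F   F   F   F   F   F   F
  1   T   F   F   F   F   T   F   F   F   F   F   F   F   F   F   F
  2   T   F   F   F   F   T   F   F   T   F   F   F   F   T   F   F
  3   T   F   F   F   F   T   T   F   T   F   F   T   F   T   T   F
  4   T   F   F   F   F   T   T   F   T   F   F   T   F   T   T   F
  5   T   T   F   F   F   T   T   T   T   T   F   T   T   T   T   T
  6   T   T   T   T   F   T   T   T   T   T   T   T   T   T   T   T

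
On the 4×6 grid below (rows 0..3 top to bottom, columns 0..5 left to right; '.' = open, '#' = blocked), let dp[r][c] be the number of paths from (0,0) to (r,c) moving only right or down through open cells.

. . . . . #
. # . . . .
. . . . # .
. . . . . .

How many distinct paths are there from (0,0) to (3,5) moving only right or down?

r\c   0   1   2   3   4   5
  0   1   1   1   1   1   0
  1   1   0   1   2   3   3
  2   1   1   2   4   0   3
  3   1   2   4   8   8  11

11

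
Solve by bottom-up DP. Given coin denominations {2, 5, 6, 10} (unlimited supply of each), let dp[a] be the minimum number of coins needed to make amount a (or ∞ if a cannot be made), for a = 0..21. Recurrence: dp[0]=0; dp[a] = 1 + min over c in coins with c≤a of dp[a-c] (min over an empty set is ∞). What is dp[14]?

3

 a  0  1  2  3  4  5  6  7  8  9 10 11 12 13 14 15 16 17 18 19 20 21
dp  0  -  1  -  2  1  1  2  2  3  1  2  2  3  3  2  2  3  3  4  2  3
(- denotes ∞ / unreachable)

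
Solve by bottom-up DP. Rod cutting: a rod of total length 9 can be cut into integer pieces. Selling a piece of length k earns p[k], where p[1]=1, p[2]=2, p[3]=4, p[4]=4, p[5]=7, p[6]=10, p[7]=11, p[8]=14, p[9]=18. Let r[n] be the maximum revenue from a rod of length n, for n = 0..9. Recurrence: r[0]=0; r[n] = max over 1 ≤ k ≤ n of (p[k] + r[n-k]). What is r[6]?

10

   n    0    1    2    3    4    5    6    7    8    9
r[n]    0    1    2    4    5    7   10   11   14   18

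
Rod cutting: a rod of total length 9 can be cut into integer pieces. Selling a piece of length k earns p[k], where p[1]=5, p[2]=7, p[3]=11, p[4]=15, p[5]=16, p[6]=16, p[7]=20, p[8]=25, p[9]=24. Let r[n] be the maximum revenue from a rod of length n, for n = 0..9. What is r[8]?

40

   n    0    1    2    3    4    5    6    7    8    9
r[n]    0    5   10   15   20   25   30   35   40   45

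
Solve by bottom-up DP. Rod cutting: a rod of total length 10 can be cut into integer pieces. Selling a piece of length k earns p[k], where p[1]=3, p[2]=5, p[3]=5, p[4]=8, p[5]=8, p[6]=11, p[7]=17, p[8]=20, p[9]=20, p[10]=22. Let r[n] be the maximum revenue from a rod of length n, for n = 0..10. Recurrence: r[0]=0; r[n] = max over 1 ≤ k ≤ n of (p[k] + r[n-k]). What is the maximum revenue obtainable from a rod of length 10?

30

   n    0    1    2    3    4    5    6    7    8    9   10
r[n]    0    3    6    9   12   15   18   21   24   27   30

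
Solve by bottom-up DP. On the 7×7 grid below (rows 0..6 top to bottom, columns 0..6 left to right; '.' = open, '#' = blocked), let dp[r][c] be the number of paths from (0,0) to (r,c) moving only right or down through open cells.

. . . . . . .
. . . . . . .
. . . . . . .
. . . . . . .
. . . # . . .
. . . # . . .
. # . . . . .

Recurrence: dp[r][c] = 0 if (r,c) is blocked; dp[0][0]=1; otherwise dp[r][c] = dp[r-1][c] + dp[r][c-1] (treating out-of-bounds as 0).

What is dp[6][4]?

56

r\c   0   1   2   3   4   5   6
  0   1   1   1   1   1   1   1
  1   1   2   3   4   5   6   7
  2   1   3   6  10  15  21  28
  3   1   4  10  20  35  56  84
  4   1   5  15   0  35  91 175
  5   1   6  21   0  35 126 301
  6   1   0  21  21  56 182 483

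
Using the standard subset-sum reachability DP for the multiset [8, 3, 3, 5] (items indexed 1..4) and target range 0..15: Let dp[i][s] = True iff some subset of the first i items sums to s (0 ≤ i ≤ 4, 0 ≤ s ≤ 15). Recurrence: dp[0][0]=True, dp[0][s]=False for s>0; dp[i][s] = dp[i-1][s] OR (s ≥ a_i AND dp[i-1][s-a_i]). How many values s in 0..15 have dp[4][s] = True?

8

i\s   0   1   2   3   4   5   6   7   8   9  10  11  12  13  14  15
  0   T   F   F   F   F   F   F   F   F   F   F   F   F   F   F   F
  1   T   F   F   F   F   F   F   F   T   F   F   F   F   F   F   F
  2   T   F   F   T   F   F   F   F   T   F   F   T   F   F   F   F
  3   T   F   F   T   F   F   T   F   T   F   F   T   F   F   T   F
  4   T   F   F   T   F   T   T   F   T   F   F   T   F   T   T   F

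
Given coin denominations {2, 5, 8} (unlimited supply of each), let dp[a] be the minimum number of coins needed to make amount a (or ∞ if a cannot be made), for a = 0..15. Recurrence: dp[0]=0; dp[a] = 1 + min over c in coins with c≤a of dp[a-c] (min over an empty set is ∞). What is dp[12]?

3

 a  0  1  2  3  4  5  6  7  8  9 10 11 12 13 14 15
dp  0  -  1  -  2  1  3  2  1  3  2  4  3  2  4  3
(- denotes ∞ / unreachable)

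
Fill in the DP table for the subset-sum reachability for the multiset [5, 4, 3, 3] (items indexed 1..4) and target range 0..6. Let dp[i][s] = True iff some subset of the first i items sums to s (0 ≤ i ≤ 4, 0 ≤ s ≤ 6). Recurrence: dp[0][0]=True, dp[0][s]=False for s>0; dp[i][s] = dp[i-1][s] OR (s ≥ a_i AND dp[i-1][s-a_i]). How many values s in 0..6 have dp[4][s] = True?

5

i\s   0   1   2   3   4   5   6
  0   T   F   F   F   F   F   F
  1   T   F   F   F   F   T   F
  2   T   F   F   F   T   T   F
  3   T   F   F   T   T   T   F
  4   T   F   F   T   T   T   T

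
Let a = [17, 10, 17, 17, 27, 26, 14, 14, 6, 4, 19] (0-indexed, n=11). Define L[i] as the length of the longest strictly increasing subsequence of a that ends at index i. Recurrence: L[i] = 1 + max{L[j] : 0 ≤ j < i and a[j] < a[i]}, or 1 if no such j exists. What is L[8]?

   i    0    1    2    3    4    5    6    7    8    9   10
a[i]   17   10   17   17   27   26   14   14    6    4   19
L[i]    1    1    2    2    3    3    2    2    1    1    3

1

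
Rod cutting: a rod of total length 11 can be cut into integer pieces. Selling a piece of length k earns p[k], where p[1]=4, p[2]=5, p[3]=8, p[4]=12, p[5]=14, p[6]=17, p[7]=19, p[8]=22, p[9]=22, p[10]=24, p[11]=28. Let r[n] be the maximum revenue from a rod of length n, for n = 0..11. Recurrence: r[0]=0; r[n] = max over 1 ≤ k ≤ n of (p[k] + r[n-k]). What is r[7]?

   n    0    1    2    3    4    5    6    7    8    9   10   11
r[n]    0    4    8   12   16   20   24   28   32   36   40   44

28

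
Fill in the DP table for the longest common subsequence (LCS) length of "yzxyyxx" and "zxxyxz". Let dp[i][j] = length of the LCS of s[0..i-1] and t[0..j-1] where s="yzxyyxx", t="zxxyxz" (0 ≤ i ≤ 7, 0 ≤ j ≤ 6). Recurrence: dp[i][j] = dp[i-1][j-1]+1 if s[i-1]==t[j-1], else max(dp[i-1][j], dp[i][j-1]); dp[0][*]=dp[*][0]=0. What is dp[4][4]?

   ''  z  x  x  y  x  z
''  0  0  0  0  0  0  0
 y  0  0  0  0  1  1  1
 z  0  1  1  1  1  1  2
 x  0  1  2  2  2  2  2
 y  0  1  2  2  3  3  3
 y  0  1  2  2  3  3  3
 x  0  1  2  3  3  4  4
 x  0  1  2  3  3  4  4

3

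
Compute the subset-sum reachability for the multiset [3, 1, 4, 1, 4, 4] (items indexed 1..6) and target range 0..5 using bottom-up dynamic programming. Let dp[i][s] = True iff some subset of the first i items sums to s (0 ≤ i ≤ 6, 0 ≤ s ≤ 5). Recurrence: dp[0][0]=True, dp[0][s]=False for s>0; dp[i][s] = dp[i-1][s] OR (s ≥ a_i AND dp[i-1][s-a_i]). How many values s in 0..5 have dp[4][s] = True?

6

i\s   0   1   2   3   4   5
  0   T   F   F   F   F   F
  1   T   F   F   T   F   F
  2   T   T   F   T   T   F
  3   T   T   F   T   T   T
  4   T   T   T   T   T   T
  5   T   T   T   T   T   T
  6   T   T   T   T   T   T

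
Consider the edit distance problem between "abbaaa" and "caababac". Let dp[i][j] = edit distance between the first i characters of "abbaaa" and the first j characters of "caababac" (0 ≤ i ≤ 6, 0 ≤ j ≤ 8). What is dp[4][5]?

   ''  c  a  a  b  a  b  a  c
''  0  1  2  3  4  5  6  7  8
 a  1  1  1  2  3  4  5  6  7
 b  2  2  2  2  2  3  4  5  6
 b  3  3  3  3  2  3  3  4  5
 a  4  4  3  3  3  2  3  3  4
 a  5  5  4  3  4  3  3  3  4
 a  6  6  5  4  4  4  4  3  4

2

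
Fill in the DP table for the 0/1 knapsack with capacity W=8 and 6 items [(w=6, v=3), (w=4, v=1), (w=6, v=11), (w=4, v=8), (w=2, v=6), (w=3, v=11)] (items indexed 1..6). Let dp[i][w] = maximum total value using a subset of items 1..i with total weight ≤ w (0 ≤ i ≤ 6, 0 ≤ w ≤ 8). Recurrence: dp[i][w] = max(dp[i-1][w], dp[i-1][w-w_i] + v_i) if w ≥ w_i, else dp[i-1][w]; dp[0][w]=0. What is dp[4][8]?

i\w   0   1   2   3   4   5   6   7   8
  0   0   0   0   0   0   0   0   0   0
  1   0   0   0   0   0   0   3   3   3
  2   0   0   0   0   1   1   3   3   3
  3   0   0   0   0   1   1  11  11  11
  4   0   0   0   0   8   8  11  11  11
  5   0   0   6   6   8   8  14  14  17
  6   0   0   6  11  11  17  17  19  19

11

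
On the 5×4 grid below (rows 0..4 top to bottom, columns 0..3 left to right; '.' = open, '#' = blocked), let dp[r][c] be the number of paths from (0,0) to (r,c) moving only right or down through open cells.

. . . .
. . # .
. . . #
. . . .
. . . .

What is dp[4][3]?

r\c   0   1   2   3
  0   1   1   1   1
  1   1   2   0   1
  2   1   3   3   0
  3   1   4   7   7
  4   1   5  12  19

19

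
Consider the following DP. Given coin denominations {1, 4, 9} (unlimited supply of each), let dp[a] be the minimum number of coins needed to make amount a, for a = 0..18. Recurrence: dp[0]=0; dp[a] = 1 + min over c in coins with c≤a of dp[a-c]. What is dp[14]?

 a  0  1  2  3  4  5  6  7  8  9 10 11 12 13 14 15 16 17 18
dp  0  1  2  3  1  2  3  4  2  1  2  3  3  2  3  4  4  3  2

3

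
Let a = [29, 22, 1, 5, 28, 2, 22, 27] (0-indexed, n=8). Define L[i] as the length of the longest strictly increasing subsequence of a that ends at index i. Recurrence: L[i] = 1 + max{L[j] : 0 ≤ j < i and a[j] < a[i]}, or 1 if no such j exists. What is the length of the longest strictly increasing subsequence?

   i    0    1    2    3    4    5    6    7
a[i]   29   22    1    5   28    2   22   27
L[i]    1    1    1    2    3    2    3    4

4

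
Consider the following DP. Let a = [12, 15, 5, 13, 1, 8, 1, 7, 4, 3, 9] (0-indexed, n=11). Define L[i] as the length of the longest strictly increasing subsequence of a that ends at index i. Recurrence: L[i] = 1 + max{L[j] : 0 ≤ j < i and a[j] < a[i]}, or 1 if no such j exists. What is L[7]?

2

   i    0    1    2    3    4    5    6    7    8    9   10
a[i]   12   15    5   13    1    8    1    7    4    3    9
L[i]    1    2    1    2    1    2    1    2    2    2    3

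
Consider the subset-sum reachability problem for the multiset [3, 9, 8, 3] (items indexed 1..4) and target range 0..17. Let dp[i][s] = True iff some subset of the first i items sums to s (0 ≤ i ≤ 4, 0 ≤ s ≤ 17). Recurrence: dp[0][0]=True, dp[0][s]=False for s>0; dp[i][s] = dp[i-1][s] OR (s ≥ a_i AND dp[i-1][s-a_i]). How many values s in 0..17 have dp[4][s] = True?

10

i\s   0   1   2   3   4   5   6   7   8   9  10  11  12  13  14  15  16  17
  0   T   F   F   F   F   F   F   F   F   F   F   F   F   F   F   F   F   F
  1   T   F   F   T   F   F   F   F   F   F   F   F   F   F   F   F   F   F
  2   T   F   F   T   F   F   F   F   F   T   F   F   T   F   F   F   F   F
  3   T   F   F   T   F   F   F   F   T   T   F   T   T   F   F   F   F   T
  4   T   F   F   T   F   F   T   F   T   T   F   T   T   F   T   T   F   T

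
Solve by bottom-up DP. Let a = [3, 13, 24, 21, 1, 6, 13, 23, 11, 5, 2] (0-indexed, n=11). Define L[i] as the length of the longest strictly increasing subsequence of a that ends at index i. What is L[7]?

4

   i    0    1    2    3    4    5    6    7    8    9   10
a[i]    3   13   24   21    1    6   13   23   11    5    2
L[i]    1    2    3    3    1    2    3    4    3    2    2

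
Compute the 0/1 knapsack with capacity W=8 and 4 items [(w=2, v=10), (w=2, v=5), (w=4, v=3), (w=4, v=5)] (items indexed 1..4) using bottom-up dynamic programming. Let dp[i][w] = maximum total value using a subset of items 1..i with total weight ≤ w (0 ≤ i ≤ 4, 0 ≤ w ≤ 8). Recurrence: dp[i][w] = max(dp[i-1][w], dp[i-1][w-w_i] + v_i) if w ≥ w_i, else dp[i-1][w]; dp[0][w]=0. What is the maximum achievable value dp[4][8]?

20

i\w   0   1   2   3   4   5   6   7   8
  0   0   0   0   0   0   0   0   0   0
  1   0   0  10  10  10  10  10  10  10
  2   0   0  10  10  15  15  15  15  15
  3   0   0  10  10  15  15  15  15  18
  4   0   0  10  10  15  15  15  15  20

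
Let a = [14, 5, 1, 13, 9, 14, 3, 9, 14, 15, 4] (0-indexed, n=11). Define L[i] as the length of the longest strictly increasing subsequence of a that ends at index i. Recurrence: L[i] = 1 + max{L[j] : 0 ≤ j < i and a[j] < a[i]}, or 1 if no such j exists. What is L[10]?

   i    0    1    2    3    4    5    6    7    8    9   10
a[i]   14    5    1   13    9   14    3    9   14   15    4
L[i]    1    1    1    2    2    3    2    3    4    5    3

3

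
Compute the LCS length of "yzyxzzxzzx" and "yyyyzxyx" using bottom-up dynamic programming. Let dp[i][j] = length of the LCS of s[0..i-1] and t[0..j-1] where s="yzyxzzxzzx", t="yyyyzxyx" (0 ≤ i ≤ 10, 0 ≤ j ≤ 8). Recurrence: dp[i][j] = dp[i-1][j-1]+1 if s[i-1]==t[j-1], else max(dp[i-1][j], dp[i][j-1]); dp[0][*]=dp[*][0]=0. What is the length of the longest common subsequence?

   ''  y  y  y  y  z  x  y  x
''  0  0  0  0  0  0  0  0  0
 y  0  1  1  1  1  1  1  1  1
 z  0  1  1  1  1  2  2  2  2
 y  0  1  2  2  2  2  2  3  3
 x  0  1  2  2  2  2  3  3  4
 z  0  1  2  2  2  3  3  3  4
 z  0  1  2  2  2  3  3  3  4
 x  0  1  2  2  2  3  4  4  4
 z  0  1  2  2  2  3  4  4  4
 z  0  1  2  2  2  3  4  4  4
 x  0  1  2  2  2  3  4  4  5

5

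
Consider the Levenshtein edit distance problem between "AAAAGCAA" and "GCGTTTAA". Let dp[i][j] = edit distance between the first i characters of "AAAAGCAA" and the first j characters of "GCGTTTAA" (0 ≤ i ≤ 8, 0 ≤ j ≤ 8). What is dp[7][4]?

6

   ''  G  C  G  T  T  T  A  A
''  0  1  2  3  4  5  6  7  8
 A  1  1  2  3  4  5  6  6  7
 A  2  2  2  3  4  5  6  6  6
 A  3  3  3  3  4  5  6  6  6
 A  4  4  4  4  4  5  6  6  6
 G  5  4  5  4  5  5  6  7  7
 C  6  5  4  5  5  6  6  7  8
 A  7  6  5  5  6  6  7  6  7
 A  8  7  6  6  6  7  7  7  6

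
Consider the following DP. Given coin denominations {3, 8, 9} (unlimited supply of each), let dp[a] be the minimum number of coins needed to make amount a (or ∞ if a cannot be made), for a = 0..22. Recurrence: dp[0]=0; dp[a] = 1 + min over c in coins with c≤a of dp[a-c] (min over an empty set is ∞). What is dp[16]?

2

 a  0  1  2  3  4  5  6  7  8  9 10 11 12 13 14 15 16 17 18 19 20 21 22
dp  0  -  -  1  -  -  2  -  1  1  -  2  2  -  3  3  2  2  2  3  3  3  4
(- denotes ∞ / unreachable)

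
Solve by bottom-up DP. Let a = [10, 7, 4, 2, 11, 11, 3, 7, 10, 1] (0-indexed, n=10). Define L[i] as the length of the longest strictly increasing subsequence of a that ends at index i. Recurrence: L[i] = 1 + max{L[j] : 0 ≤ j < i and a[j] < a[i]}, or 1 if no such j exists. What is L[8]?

   i    0    1    2    3    4    5    6    7    8    9
a[i]   10    7    4    2   11   11    3    7   10    1
L[i]    1    1    1    1    2    2    2    3    4    1

4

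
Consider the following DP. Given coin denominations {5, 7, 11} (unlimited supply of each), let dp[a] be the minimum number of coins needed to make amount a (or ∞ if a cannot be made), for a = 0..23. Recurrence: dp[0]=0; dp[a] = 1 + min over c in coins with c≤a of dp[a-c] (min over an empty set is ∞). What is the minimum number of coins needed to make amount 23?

3

 a  0  1  2  3  4  5  6  7  8  9 10 11 12 13 14 15 16 17 18 19 20 21 22 23
dp  0  -  -  -  -  1  -  1  -  -  2  1  2  -  2  3  2  3  2  3  4  3  2  3
(- denotes ∞ / unreachable)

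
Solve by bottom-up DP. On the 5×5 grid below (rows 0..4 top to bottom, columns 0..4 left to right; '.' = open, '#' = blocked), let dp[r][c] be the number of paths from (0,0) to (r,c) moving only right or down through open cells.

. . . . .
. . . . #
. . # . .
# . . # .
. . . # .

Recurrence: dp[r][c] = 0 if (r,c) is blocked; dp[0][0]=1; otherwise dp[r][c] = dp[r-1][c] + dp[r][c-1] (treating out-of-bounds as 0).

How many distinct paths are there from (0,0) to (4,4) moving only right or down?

r\c   0   1   2   3   4
  0   1   1   1   1   1
  1   1   2   3   4   0
  2   1   3   0   4   4
  3   0   3   3   0   4
  4   0   3   6   0   4

4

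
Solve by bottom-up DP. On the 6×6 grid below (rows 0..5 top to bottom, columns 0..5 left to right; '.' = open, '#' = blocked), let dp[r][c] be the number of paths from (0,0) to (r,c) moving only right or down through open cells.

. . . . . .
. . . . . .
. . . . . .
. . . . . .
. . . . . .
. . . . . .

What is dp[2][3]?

r\c   0   1   2   3   4   5
  0   1   1   1   1   1   1
  1   1   2   3   4   5   6
  2   1   3   6  10  15  21
  3   1   4  10  20  35  56
  4   1   5  15  35  70 126
  5   1   6  21  56 126 252

10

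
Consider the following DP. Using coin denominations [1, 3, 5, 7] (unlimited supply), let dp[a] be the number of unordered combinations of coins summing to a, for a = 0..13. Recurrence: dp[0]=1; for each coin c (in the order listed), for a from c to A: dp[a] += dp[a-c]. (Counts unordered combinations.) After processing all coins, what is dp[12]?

after  coin     0     1     2     3     4     5     6     7     8     9    10    11    12    13
          1     1     1     1     1     1     1     1     1     1     1     1     1     1     1
          3     1     1     1     2     2     2     3     3     3     4     4     4     5     5
          5     1     1     1     2     2     3     4     4     5     6     7     8     9    10
          7     1     1     1     2     2     3     4     5     6     7     9    10    12    14

12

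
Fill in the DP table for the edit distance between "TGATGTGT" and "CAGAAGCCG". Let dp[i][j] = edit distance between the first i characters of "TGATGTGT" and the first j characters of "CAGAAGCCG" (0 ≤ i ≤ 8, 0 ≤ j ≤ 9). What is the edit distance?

6

   ''  C  A  G  A  A  G  C  C  G
''  0  1  2  3  4  5  6  7  8  9
 T  1  1  2  3  4  5  6  7  8  9
 G  2  2  2  2  3  4  5  6  7  8
 A  3  3  2  3  2  3  4  5  6  7
 T  4  4  3  3  3  3  4  5  6  7
 G  5  5  4  3  4  4  3  4  5  6
 T  6  6  5  4  4  5  4  4  5  6
 G  7  7  6  5  5  5  5  5  5  5
 T  8  8  7  6  6  6  6  6  6  6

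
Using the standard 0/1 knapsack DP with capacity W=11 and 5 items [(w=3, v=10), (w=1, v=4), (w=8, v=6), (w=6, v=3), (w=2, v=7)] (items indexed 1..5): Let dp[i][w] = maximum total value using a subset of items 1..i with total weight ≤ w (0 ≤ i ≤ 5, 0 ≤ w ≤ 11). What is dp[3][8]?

i\w   0   1   2   3   4   5   6   7   8   9  10  11
  0   0   0   0   0   0   0   0   0   0   0   0   0
  1   0   0   0  10  10  10  10  10  10  10  10  10
  2   0   4   4  10  14  14  14  14  14  14  14  14
  3   0   4   4  10  14  14  14  14  14  14  14  16
  4   0   4   4  10  14  14  14  14  14  14  17  17
  5   0   4   7  11  14  17  21  21  21  21  21  21

14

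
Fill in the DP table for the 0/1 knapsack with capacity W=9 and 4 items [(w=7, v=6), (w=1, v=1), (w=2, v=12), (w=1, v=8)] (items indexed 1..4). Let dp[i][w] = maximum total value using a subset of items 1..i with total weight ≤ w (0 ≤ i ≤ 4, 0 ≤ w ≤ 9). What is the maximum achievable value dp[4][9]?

21

i\w   0   1   2   3   4   5   6   7   8   9
  0   0   0   0   0   0   0   0   0   0   0
  1   0   0   0   0   0   0   0   6   6   6
  2   0   1   1   1   1   1   1   6   7   7
  3   0   1  12  13  13  13  13  13  13  18
  4   0   8  12  20  21  21  21  21  21  21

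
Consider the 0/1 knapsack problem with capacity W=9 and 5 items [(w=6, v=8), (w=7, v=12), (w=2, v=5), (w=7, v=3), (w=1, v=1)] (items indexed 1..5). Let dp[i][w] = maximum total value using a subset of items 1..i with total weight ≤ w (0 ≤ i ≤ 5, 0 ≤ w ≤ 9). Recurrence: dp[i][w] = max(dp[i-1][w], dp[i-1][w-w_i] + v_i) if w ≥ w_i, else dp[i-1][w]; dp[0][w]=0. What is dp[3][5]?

i\w   0   1   2   3   4   5   6   7   8   9
  0   0   0   0   0   0   0   0   0   0   0
  1   0   0   0   0   0   0   8   8   8   8
  2   0   0   0   0   0   0   8  12  12  12
  3   0   0   5   5   5   5   8  12  13  17
  4   0   0   5   5   5   5   8  12  13  17
  5   0   1   5   6   6   6   8  12  13  17

5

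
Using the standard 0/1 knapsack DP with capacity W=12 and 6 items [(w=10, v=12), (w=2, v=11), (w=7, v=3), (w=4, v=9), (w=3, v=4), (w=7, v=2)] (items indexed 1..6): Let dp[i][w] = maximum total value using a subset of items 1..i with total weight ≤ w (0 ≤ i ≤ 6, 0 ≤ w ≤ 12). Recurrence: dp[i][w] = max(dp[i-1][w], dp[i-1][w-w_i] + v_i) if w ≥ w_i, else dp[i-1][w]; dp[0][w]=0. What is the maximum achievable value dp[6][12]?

i\w   0   1   2   3   4   5   6   7   8   9  10  11  12
  0   0   0   0   0   0   0   0   0   0   0   0   0   0
  1   0   0   0   0   0   0   0   0   0   0  12  12  12
  2   0   0  11  11  11  11  11  11  11  11  12  12  23
  3   0   0  11  11  11  11  11  11  11  14  14  14  23
  4   0   0  11  11  11  11  20  20  20  20  20  20  23
  5   0   0  11  11  11  15  20  20  20  24  24  24  24
  6   0   0  11  11  11  15  20  20  20  24  24  24  24

24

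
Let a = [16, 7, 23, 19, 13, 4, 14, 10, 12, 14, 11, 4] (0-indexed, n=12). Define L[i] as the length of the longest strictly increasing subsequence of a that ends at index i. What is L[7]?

2

   i    0    1    2    3    4    5    6    7    8    9   10   11
a[i]   16    7   23   19   13    4   14   10   12   14   11    4
L[i]    1    1    2    2    2    1    3    2    3    4    3    1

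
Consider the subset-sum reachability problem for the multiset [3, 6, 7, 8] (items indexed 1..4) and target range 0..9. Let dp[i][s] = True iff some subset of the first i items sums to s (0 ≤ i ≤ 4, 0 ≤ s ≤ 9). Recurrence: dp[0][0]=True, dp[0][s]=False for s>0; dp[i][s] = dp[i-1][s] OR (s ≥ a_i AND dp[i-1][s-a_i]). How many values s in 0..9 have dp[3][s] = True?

i\s   0   1   2   3   4   5   6   7   8   9
  0   T   F   F   F   F   F   F   F   F   F
  1   T   F   F   T   F   F   F   F   F   F
  2   T   F   F   T   F   F   T   F   F   T
  3   T   F   F   T   F   F   T   T   F   T
  4   T   F   F   T   F   F   T   T   T   T

5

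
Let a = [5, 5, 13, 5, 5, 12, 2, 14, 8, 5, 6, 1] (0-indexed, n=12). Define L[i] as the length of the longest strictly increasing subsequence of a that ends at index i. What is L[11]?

   i    0    1    2    3    4    5    6    7    8    9   10   11
a[i]    5    5   13    5    5   12    2   14    8    5    6    1
L[i]    1    1    2    1    1    2    1    3    2    2    3    1

1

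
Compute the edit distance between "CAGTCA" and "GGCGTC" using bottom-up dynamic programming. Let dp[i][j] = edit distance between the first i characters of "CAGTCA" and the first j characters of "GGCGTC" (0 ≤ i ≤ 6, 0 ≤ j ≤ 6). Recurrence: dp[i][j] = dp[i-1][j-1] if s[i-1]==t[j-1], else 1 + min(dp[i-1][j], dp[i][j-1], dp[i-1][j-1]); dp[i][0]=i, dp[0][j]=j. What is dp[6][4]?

4

   ''  G  G  C  G  T  C
''  0  1  2  3  4  5  6
 C  1  1  2  2  3  4  5
 A  2  2  2  3  3  4  5
 G  3  2  2  3  3  4  5
 T  4  3  3  3  4  3  4
 C  5  4  4  3  4  4  3
 A  6  5  5  4  4  5  4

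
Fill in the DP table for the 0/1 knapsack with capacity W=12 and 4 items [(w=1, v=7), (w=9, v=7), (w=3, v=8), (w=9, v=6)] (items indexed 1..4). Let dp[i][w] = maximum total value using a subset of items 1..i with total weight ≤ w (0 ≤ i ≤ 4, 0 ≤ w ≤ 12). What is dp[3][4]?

i\w   0   1   2   3   4   5   6   7   8   9  10  11  12
  0   0   0   0   0   0   0   0   0   0   0   0   0   0
  1   0   7   7   7   7   7   7   7   7   7   7   7   7
  2   0   7   7   7   7   7   7   7   7   7  14  14  14
  3   0   7   7   8  15  15  15  15  15  15  15  15  15
  4   0   7   7   8  15  15  15  15  15  15  15  15  15

15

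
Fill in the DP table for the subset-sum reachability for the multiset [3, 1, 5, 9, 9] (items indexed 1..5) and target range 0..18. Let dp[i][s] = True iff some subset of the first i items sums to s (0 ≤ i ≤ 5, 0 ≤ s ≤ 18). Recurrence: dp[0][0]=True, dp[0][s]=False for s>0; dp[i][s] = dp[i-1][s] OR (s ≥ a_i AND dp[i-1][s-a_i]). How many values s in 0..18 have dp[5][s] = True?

15

i\s   0   1   2   3   4   5   6   7   8   9  10  11  12  13  14  15  16  17  18
  0   T   F   F   F   F   F   F   F   F   F   F   F   F   F   F   F   F   F   F
  1   T   F   F   T   F   F   F   F   F   F   F   F   F   F   F   F   F   F   F
  2   T   T   F   T   T   F   F   F   F   F   F   F   F   F   F   F   F   F   F
  3   T   T   F   T   T   T   T   F   T   T   F   F   F   F   F   F   F   F   F
  4   T   T   F   T   T   T   T   F   T   T   T   F   T   T   T   T   F   T   T
  5   T   T   F   T   T   T   T   F   T   T   T   F   T   T   T   T   F   T   T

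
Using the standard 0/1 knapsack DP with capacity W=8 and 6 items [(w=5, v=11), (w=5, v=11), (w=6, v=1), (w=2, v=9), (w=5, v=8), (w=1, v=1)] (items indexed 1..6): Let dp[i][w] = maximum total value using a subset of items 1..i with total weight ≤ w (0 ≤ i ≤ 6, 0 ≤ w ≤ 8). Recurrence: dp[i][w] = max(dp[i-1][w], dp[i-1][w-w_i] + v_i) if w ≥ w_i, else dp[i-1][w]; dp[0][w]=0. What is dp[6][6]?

i\w   0   1   2   3   4   5   6   7   8
  0   0   0   0   0   0   0   0   0   0
  1   0   0   0   0   0  11  11  11  11
  2   0   0   0   0   0  11  11  11  11
  3   0   0   0   0   0  11  11  11  11
  4   0   0   9   9   9  11  11  20  20
  5   0   0   9   9   9  11  11  20  20
  6   0   1   9  10  10  11  12  20  21

12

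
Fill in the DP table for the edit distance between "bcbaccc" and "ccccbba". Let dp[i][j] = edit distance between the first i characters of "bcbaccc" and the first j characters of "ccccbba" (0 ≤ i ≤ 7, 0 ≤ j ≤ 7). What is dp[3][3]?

   ''  c  c  c  c  b  b  a
''  0  1  2  3  4  5  6  7
 b  1  1  2  3  4  4  5  6
 c  2  1  1  2  3  4  5  6
 b  3  2  2  2  3  3  4  5
 a  4  3  3  3  3  4  4  4
 c  5  4  3  3  3  4  5  5
 c  6  5  4  3  3  4  5  6
 c  7  6  5  4  3  4  5  6

2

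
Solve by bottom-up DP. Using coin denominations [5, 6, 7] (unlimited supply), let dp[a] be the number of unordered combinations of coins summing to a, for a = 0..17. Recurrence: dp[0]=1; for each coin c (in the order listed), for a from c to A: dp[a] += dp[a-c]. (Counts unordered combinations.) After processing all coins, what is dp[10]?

after  coin     0     1     2     3     4     5     6     7     8     9    10    11    12    13    14    15    16    17
          5     1     0     0     0     0     1     0     0     0     0     1     0     0     0     0     1     0     0
          6     1     0     0     0     0     1     1     0     0     0     1     1     1     0     0     1     1     1
          7     1     0     0     0     0     1     1     1     0     0     1     1     2     1     1     1     1     2

1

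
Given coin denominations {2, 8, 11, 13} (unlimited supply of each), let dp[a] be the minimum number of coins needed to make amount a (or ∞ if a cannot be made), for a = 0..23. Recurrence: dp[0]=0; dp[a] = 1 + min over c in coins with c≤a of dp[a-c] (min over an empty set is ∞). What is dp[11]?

 a  0  1  2  3  4  5  6  7  8  9 10 11 12 13 14 15 16 17 18 19 20 21 22 23
dp  0  -  1  -  2  -  3  -  1  -  2  1  3  1  4  2  2  3  3  2  4  2  2  3
(- denotes ∞ / unreachable)

1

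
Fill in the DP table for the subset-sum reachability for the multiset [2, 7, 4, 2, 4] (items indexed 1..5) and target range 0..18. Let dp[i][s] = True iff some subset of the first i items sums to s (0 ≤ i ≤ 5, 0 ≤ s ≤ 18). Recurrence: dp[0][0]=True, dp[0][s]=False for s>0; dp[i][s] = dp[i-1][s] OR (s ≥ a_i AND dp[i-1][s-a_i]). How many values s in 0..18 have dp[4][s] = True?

i\s   0   1   2   3   4   5   6   7   8   9  10  11  12  13  14  15  16  17  18
  0   T   F   F   F   F   F   F   F   F   F   F   F   F   F   F   F   F   F   F
  1   T   F   T   F   F   F   F   F   F   F   F   F   F   F   F   F   F   F   F
  2   T   F   T   F   F   F   F   T   F   T   F   F   F   F   F   F   F   F   F
  3   T   F   T   F   T   F   T   T   F   T   F   T   F   T   F   F   F   F   F
  4   T   F   T   F   T   F   T   T   T   T   F   T   F   T   F   T   F   F   F
  5   T   F   T   F   T   F   T   T   T   T   T   T   T   T   F   T   F   T   F

10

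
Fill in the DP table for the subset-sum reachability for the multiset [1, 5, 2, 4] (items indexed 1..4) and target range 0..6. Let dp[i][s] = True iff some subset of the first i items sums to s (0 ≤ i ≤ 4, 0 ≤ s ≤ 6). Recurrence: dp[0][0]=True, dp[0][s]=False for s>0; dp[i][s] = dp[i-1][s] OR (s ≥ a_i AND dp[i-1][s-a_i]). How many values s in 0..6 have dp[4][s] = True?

7

i\s   0   1   2   3   4   5   6
  0   T   F   F   F   F   F   F
  1   T   T   F   F   F   F   F
  2   T   T   F   F   F   T   T
  3   T   T   T   T   F   T   T
  4   T   T   T   T   T   T   T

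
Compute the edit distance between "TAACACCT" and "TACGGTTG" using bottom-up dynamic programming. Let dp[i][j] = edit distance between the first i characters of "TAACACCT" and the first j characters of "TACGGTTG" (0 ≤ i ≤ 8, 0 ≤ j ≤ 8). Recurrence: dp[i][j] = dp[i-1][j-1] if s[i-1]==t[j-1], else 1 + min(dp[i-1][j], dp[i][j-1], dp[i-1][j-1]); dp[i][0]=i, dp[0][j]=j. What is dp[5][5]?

   ''  T  A  C  G  G  T  T  G
''  0  1  2  3  4  5  6  7  8
 T  1  0  1  2  3  4  5  6  7
 A  2  1  0  1  2  3  4  5  6
 A  3  2  1  1  2  3  4  5  6
 C  4  3  2  1  2  3  4  5  6
 A  5  4  3  2  2  3  4  5  6
 C  6  5  4  3  3  3  4  5  6
 C  7  6  5  4  4  4  4  5  6
 T  8  7  6  5  5  5  4  4  5

3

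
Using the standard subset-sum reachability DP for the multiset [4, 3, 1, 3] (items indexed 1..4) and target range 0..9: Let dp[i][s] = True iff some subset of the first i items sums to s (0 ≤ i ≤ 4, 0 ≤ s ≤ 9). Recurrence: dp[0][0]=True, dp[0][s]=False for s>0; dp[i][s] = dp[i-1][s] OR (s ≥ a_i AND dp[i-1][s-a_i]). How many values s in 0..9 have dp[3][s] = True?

7

i\s   0   1   2   3   4   5   6   7   8   9
  0   T   F   F   F   F   F   F   F   F   F
  1   T   F   F   F   T   F   F   F   F   F
  2   T   F   F   T   T   F   F   T   F   F
  3   T   T   F   T   T   T   F   T   T   F
  4   T   T   F   T   T   T   T   T   T   F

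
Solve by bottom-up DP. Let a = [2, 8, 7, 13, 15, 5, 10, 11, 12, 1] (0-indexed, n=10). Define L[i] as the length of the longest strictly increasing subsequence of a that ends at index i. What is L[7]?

4

   i    0    1    2    3    4    5    6    7    8    9
a[i]    2    8    7   13   15    5   10   11   12    1
L[i]    1    2    2    3    4    2    3    4    5    1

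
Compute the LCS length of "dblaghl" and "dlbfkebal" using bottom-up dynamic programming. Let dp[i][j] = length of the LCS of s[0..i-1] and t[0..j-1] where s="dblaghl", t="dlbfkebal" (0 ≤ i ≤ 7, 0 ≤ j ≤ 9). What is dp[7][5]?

2

   ''  d  l  b  f  k  e  b  a  l
''  0  0  0  0  0  0  0  0  0  0
 d  0  1  1  1  1  1  1  1  1  1
 b  0  1  1  2  2  2  2  2  2  2
 l  0  1  2  2  2  2  2  2  2  3
 a  0  1  2  2  2  2  2  2  3  3
 g  0  1  2  2  2  2  2  2  3  3
 h  0  1  2  2  2  2  2  2  3  3
 l  0  1  2  2  2  2  2  2  3  4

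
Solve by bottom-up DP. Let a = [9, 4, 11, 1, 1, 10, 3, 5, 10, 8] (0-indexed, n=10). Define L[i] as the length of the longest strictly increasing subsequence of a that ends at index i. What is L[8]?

   i    0    1    2    3    4    5    6    7    8    9
a[i]    9    4   11    1    1   10    3    5   10    8
L[i]    1    1    2    1    1    2    2    3    4    4

4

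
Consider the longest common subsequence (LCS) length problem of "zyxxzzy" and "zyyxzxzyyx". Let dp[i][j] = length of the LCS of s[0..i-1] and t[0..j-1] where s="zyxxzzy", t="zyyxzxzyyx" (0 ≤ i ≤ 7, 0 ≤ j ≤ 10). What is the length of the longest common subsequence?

   ''  z  y  y  x  z  x  z  y  y  x
''  0  0  0  0  0  0  0  0  0  0  0
 z  0  1  1  1  1  1  1  1  1  1  1
 y  0  1  2  2  2  2  2  2  2  2  2
 x  0  1  2  2  3  3  3  3  3  3  3
 x  0  1  2  2  3  3  4  4  4  4  4
 z  0  1  2  2  3  4  4  5  5  5  5
 z  0  1  2  2  3  4  4  5  5  5  5
 y  0  1  2  3  3  4  4  5  6  6  6

6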